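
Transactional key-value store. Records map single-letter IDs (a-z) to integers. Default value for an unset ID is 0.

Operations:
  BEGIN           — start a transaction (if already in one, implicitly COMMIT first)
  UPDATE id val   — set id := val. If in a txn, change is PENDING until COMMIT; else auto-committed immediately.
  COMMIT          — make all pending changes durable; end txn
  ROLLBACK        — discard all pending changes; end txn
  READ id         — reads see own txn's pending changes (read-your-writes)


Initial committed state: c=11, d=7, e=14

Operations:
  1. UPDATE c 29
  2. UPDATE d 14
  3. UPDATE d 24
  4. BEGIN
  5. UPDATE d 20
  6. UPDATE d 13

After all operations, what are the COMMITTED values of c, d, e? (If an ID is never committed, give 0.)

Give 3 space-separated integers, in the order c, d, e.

Initial committed: {c=11, d=7, e=14}
Op 1: UPDATE c=29 (auto-commit; committed c=29)
Op 2: UPDATE d=14 (auto-commit; committed d=14)
Op 3: UPDATE d=24 (auto-commit; committed d=24)
Op 4: BEGIN: in_txn=True, pending={}
Op 5: UPDATE d=20 (pending; pending now {d=20})
Op 6: UPDATE d=13 (pending; pending now {d=13})
Final committed: {c=29, d=24, e=14}

Answer: 29 24 14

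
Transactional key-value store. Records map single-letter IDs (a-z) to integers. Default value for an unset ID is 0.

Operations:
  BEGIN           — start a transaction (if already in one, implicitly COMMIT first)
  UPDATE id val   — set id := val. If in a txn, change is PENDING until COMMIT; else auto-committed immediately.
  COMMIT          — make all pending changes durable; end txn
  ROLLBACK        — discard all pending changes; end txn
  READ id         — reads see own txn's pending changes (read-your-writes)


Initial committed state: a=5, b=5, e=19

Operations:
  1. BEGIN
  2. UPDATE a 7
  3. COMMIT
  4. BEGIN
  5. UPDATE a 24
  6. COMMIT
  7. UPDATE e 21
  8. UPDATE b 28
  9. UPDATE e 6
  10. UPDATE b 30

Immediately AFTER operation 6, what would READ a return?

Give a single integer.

Answer: 24

Derivation:
Initial committed: {a=5, b=5, e=19}
Op 1: BEGIN: in_txn=True, pending={}
Op 2: UPDATE a=7 (pending; pending now {a=7})
Op 3: COMMIT: merged ['a'] into committed; committed now {a=7, b=5, e=19}
Op 4: BEGIN: in_txn=True, pending={}
Op 5: UPDATE a=24 (pending; pending now {a=24})
Op 6: COMMIT: merged ['a'] into committed; committed now {a=24, b=5, e=19}
After op 6: visible(a) = 24 (pending={}, committed={a=24, b=5, e=19})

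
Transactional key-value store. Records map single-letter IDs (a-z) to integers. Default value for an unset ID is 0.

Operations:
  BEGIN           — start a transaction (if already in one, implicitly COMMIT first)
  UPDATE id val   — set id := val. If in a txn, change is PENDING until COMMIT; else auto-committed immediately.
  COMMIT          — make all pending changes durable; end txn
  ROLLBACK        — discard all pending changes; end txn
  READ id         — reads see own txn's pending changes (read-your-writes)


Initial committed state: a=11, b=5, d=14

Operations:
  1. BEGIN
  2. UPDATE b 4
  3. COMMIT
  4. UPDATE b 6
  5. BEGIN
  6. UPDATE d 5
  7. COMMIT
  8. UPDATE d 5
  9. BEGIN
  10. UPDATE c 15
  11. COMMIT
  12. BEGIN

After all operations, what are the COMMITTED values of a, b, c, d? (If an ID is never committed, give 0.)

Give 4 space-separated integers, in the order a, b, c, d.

Initial committed: {a=11, b=5, d=14}
Op 1: BEGIN: in_txn=True, pending={}
Op 2: UPDATE b=4 (pending; pending now {b=4})
Op 3: COMMIT: merged ['b'] into committed; committed now {a=11, b=4, d=14}
Op 4: UPDATE b=6 (auto-commit; committed b=6)
Op 5: BEGIN: in_txn=True, pending={}
Op 6: UPDATE d=5 (pending; pending now {d=5})
Op 7: COMMIT: merged ['d'] into committed; committed now {a=11, b=6, d=5}
Op 8: UPDATE d=5 (auto-commit; committed d=5)
Op 9: BEGIN: in_txn=True, pending={}
Op 10: UPDATE c=15 (pending; pending now {c=15})
Op 11: COMMIT: merged ['c'] into committed; committed now {a=11, b=6, c=15, d=5}
Op 12: BEGIN: in_txn=True, pending={}
Final committed: {a=11, b=6, c=15, d=5}

Answer: 11 6 15 5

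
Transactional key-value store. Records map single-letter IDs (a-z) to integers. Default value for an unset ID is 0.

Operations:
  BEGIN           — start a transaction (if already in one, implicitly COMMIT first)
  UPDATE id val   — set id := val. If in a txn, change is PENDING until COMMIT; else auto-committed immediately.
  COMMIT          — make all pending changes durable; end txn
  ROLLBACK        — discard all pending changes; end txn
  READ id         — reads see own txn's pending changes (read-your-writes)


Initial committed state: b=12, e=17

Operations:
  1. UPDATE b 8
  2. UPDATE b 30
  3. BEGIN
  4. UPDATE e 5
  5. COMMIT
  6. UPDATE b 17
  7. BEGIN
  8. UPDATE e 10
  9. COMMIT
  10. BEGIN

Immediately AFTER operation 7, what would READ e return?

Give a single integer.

Answer: 5

Derivation:
Initial committed: {b=12, e=17}
Op 1: UPDATE b=8 (auto-commit; committed b=8)
Op 2: UPDATE b=30 (auto-commit; committed b=30)
Op 3: BEGIN: in_txn=True, pending={}
Op 4: UPDATE e=5 (pending; pending now {e=5})
Op 5: COMMIT: merged ['e'] into committed; committed now {b=30, e=5}
Op 6: UPDATE b=17 (auto-commit; committed b=17)
Op 7: BEGIN: in_txn=True, pending={}
After op 7: visible(e) = 5 (pending={}, committed={b=17, e=5})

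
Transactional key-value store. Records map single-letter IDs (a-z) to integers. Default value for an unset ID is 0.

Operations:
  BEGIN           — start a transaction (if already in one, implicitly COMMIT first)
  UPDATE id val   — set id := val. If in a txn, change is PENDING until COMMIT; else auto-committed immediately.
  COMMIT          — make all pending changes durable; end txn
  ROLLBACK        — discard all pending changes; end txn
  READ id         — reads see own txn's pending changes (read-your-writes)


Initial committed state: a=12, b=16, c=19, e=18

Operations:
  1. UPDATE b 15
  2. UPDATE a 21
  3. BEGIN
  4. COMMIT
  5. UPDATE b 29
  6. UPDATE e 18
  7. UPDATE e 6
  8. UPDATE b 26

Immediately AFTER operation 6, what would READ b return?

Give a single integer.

Answer: 29

Derivation:
Initial committed: {a=12, b=16, c=19, e=18}
Op 1: UPDATE b=15 (auto-commit; committed b=15)
Op 2: UPDATE a=21 (auto-commit; committed a=21)
Op 3: BEGIN: in_txn=True, pending={}
Op 4: COMMIT: merged [] into committed; committed now {a=21, b=15, c=19, e=18}
Op 5: UPDATE b=29 (auto-commit; committed b=29)
Op 6: UPDATE e=18 (auto-commit; committed e=18)
After op 6: visible(b) = 29 (pending={}, committed={a=21, b=29, c=19, e=18})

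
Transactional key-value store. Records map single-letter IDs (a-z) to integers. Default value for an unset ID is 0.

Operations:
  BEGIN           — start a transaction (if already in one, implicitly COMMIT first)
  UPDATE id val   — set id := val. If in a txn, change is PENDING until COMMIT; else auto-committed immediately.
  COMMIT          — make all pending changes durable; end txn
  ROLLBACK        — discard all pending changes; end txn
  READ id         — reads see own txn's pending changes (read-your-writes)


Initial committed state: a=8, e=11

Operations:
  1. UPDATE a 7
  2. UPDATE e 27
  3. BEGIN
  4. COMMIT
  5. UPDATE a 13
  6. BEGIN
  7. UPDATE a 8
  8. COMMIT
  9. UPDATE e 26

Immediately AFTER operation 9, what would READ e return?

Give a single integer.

Answer: 26

Derivation:
Initial committed: {a=8, e=11}
Op 1: UPDATE a=7 (auto-commit; committed a=7)
Op 2: UPDATE e=27 (auto-commit; committed e=27)
Op 3: BEGIN: in_txn=True, pending={}
Op 4: COMMIT: merged [] into committed; committed now {a=7, e=27}
Op 5: UPDATE a=13 (auto-commit; committed a=13)
Op 6: BEGIN: in_txn=True, pending={}
Op 7: UPDATE a=8 (pending; pending now {a=8})
Op 8: COMMIT: merged ['a'] into committed; committed now {a=8, e=27}
Op 9: UPDATE e=26 (auto-commit; committed e=26)
After op 9: visible(e) = 26 (pending={}, committed={a=8, e=26})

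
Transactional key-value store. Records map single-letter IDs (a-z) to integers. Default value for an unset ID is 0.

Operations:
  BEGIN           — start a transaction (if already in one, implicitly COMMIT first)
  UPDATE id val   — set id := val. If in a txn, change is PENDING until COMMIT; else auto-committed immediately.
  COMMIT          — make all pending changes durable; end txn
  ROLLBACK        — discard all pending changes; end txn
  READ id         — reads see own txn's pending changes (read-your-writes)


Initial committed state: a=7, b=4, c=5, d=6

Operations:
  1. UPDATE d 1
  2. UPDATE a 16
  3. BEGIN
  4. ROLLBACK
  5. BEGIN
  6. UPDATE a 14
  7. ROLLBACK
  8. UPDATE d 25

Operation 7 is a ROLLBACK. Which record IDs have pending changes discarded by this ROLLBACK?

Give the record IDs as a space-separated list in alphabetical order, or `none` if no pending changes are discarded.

Answer: a

Derivation:
Initial committed: {a=7, b=4, c=5, d=6}
Op 1: UPDATE d=1 (auto-commit; committed d=1)
Op 2: UPDATE a=16 (auto-commit; committed a=16)
Op 3: BEGIN: in_txn=True, pending={}
Op 4: ROLLBACK: discarded pending []; in_txn=False
Op 5: BEGIN: in_txn=True, pending={}
Op 6: UPDATE a=14 (pending; pending now {a=14})
Op 7: ROLLBACK: discarded pending ['a']; in_txn=False
Op 8: UPDATE d=25 (auto-commit; committed d=25)
ROLLBACK at op 7 discards: ['a']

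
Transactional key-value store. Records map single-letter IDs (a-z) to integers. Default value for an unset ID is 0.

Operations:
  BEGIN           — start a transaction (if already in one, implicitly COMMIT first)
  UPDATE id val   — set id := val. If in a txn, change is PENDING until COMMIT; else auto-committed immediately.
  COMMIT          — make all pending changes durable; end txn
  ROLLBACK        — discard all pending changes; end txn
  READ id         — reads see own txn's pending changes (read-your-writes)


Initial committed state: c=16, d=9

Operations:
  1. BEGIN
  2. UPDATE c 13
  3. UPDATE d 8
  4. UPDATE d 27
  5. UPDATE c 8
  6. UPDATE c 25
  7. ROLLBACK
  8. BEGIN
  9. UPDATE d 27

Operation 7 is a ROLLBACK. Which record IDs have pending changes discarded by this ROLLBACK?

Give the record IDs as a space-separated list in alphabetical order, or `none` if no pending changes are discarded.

Initial committed: {c=16, d=9}
Op 1: BEGIN: in_txn=True, pending={}
Op 2: UPDATE c=13 (pending; pending now {c=13})
Op 3: UPDATE d=8 (pending; pending now {c=13, d=8})
Op 4: UPDATE d=27 (pending; pending now {c=13, d=27})
Op 5: UPDATE c=8 (pending; pending now {c=8, d=27})
Op 6: UPDATE c=25 (pending; pending now {c=25, d=27})
Op 7: ROLLBACK: discarded pending ['c', 'd']; in_txn=False
Op 8: BEGIN: in_txn=True, pending={}
Op 9: UPDATE d=27 (pending; pending now {d=27})
ROLLBACK at op 7 discards: ['c', 'd']

Answer: c d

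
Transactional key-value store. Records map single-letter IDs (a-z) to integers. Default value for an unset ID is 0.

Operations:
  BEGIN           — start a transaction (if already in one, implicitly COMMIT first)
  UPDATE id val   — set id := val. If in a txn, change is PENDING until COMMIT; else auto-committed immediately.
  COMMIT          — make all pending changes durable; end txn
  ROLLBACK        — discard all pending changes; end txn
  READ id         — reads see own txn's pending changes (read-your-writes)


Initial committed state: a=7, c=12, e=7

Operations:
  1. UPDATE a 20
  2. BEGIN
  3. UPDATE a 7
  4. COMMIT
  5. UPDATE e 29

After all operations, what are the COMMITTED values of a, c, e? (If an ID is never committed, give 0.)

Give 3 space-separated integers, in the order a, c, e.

Initial committed: {a=7, c=12, e=7}
Op 1: UPDATE a=20 (auto-commit; committed a=20)
Op 2: BEGIN: in_txn=True, pending={}
Op 3: UPDATE a=7 (pending; pending now {a=7})
Op 4: COMMIT: merged ['a'] into committed; committed now {a=7, c=12, e=7}
Op 5: UPDATE e=29 (auto-commit; committed e=29)
Final committed: {a=7, c=12, e=29}

Answer: 7 12 29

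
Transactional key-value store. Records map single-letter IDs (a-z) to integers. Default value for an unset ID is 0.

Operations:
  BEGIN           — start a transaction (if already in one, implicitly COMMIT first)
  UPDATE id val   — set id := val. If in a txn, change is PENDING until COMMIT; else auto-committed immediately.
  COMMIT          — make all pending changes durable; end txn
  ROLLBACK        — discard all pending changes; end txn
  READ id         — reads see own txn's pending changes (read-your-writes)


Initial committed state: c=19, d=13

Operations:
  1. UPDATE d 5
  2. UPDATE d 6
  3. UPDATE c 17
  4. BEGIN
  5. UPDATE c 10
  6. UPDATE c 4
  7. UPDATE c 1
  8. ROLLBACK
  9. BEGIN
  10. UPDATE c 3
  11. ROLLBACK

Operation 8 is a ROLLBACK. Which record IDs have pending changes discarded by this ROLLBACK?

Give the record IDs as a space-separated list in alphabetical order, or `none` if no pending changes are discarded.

Answer: c

Derivation:
Initial committed: {c=19, d=13}
Op 1: UPDATE d=5 (auto-commit; committed d=5)
Op 2: UPDATE d=6 (auto-commit; committed d=6)
Op 3: UPDATE c=17 (auto-commit; committed c=17)
Op 4: BEGIN: in_txn=True, pending={}
Op 5: UPDATE c=10 (pending; pending now {c=10})
Op 6: UPDATE c=4 (pending; pending now {c=4})
Op 7: UPDATE c=1 (pending; pending now {c=1})
Op 8: ROLLBACK: discarded pending ['c']; in_txn=False
Op 9: BEGIN: in_txn=True, pending={}
Op 10: UPDATE c=3 (pending; pending now {c=3})
Op 11: ROLLBACK: discarded pending ['c']; in_txn=False
ROLLBACK at op 8 discards: ['c']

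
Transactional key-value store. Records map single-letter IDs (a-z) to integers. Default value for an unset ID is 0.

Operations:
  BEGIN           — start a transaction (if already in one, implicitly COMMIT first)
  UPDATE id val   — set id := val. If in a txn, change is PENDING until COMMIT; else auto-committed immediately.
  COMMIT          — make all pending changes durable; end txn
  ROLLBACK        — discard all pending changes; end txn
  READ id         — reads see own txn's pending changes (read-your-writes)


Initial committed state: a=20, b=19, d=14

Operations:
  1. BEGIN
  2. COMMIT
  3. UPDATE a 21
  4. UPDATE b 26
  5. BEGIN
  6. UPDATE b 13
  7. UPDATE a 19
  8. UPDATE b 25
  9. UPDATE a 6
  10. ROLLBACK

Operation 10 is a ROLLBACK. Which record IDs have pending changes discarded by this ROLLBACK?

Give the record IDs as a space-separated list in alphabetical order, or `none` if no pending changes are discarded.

Answer: a b

Derivation:
Initial committed: {a=20, b=19, d=14}
Op 1: BEGIN: in_txn=True, pending={}
Op 2: COMMIT: merged [] into committed; committed now {a=20, b=19, d=14}
Op 3: UPDATE a=21 (auto-commit; committed a=21)
Op 4: UPDATE b=26 (auto-commit; committed b=26)
Op 5: BEGIN: in_txn=True, pending={}
Op 6: UPDATE b=13 (pending; pending now {b=13})
Op 7: UPDATE a=19 (pending; pending now {a=19, b=13})
Op 8: UPDATE b=25 (pending; pending now {a=19, b=25})
Op 9: UPDATE a=6 (pending; pending now {a=6, b=25})
Op 10: ROLLBACK: discarded pending ['a', 'b']; in_txn=False
ROLLBACK at op 10 discards: ['a', 'b']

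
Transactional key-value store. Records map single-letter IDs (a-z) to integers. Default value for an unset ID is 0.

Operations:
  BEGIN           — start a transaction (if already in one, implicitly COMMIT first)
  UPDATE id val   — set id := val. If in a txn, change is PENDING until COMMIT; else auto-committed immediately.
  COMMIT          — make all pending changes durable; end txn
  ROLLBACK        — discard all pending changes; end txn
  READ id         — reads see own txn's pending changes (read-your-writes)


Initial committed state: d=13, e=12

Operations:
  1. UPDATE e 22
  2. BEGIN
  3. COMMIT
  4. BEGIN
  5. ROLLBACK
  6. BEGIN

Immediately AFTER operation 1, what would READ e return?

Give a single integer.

Initial committed: {d=13, e=12}
Op 1: UPDATE e=22 (auto-commit; committed e=22)
After op 1: visible(e) = 22 (pending={}, committed={d=13, e=22})

Answer: 22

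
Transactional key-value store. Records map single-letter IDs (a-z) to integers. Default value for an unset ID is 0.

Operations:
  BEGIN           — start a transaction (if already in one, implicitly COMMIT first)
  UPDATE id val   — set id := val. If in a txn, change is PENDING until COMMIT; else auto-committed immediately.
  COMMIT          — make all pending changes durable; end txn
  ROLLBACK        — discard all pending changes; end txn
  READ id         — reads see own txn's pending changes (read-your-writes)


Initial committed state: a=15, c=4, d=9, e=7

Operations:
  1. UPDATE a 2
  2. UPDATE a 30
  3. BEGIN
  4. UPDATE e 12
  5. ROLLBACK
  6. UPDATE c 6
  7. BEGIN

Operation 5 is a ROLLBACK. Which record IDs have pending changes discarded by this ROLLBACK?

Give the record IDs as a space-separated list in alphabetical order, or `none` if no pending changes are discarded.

Answer: e

Derivation:
Initial committed: {a=15, c=4, d=9, e=7}
Op 1: UPDATE a=2 (auto-commit; committed a=2)
Op 2: UPDATE a=30 (auto-commit; committed a=30)
Op 3: BEGIN: in_txn=True, pending={}
Op 4: UPDATE e=12 (pending; pending now {e=12})
Op 5: ROLLBACK: discarded pending ['e']; in_txn=False
Op 6: UPDATE c=6 (auto-commit; committed c=6)
Op 7: BEGIN: in_txn=True, pending={}
ROLLBACK at op 5 discards: ['e']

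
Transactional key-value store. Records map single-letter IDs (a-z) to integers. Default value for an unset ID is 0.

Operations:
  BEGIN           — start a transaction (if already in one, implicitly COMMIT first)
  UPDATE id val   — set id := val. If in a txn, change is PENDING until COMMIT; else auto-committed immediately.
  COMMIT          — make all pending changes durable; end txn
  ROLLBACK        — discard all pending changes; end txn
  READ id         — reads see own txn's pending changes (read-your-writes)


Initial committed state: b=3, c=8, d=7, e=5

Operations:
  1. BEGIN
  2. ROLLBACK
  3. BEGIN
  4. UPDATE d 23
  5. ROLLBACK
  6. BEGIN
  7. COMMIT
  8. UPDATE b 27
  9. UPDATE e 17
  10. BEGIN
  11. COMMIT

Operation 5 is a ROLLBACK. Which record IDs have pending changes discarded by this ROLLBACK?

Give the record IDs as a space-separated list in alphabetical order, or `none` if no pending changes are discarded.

Initial committed: {b=3, c=8, d=7, e=5}
Op 1: BEGIN: in_txn=True, pending={}
Op 2: ROLLBACK: discarded pending []; in_txn=False
Op 3: BEGIN: in_txn=True, pending={}
Op 4: UPDATE d=23 (pending; pending now {d=23})
Op 5: ROLLBACK: discarded pending ['d']; in_txn=False
Op 6: BEGIN: in_txn=True, pending={}
Op 7: COMMIT: merged [] into committed; committed now {b=3, c=8, d=7, e=5}
Op 8: UPDATE b=27 (auto-commit; committed b=27)
Op 9: UPDATE e=17 (auto-commit; committed e=17)
Op 10: BEGIN: in_txn=True, pending={}
Op 11: COMMIT: merged [] into committed; committed now {b=27, c=8, d=7, e=17}
ROLLBACK at op 5 discards: ['d']

Answer: d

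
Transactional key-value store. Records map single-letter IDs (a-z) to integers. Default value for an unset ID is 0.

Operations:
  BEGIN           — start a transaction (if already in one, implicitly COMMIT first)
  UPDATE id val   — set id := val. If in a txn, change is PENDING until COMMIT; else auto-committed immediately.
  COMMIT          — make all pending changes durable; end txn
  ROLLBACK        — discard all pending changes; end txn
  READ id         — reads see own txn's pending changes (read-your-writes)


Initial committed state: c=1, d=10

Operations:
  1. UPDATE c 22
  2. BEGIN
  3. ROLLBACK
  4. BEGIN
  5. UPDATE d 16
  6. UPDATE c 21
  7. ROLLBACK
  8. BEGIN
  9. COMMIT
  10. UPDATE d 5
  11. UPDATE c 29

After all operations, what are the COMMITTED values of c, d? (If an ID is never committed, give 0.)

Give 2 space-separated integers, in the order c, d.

Answer: 29 5

Derivation:
Initial committed: {c=1, d=10}
Op 1: UPDATE c=22 (auto-commit; committed c=22)
Op 2: BEGIN: in_txn=True, pending={}
Op 3: ROLLBACK: discarded pending []; in_txn=False
Op 4: BEGIN: in_txn=True, pending={}
Op 5: UPDATE d=16 (pending; pending now {d=16})
Op 6: UPDATE c=21 (pending; pending now {c=21, d=16})
Op 7: ROLLBACK: discarded pending ['c', 'd']; in_txn=False
Op 8: BEGIN: in_txn=True, pending={}
Op 9: COMMIT: merged [] into committed; committed now {c=22, d=10}
Op 10: UPDATE d=5 (auto-commit; committed d=5)
Op 11: UPDATE c=29 (auto-commit; committed c=29)
Final committed: {c=29, d=5}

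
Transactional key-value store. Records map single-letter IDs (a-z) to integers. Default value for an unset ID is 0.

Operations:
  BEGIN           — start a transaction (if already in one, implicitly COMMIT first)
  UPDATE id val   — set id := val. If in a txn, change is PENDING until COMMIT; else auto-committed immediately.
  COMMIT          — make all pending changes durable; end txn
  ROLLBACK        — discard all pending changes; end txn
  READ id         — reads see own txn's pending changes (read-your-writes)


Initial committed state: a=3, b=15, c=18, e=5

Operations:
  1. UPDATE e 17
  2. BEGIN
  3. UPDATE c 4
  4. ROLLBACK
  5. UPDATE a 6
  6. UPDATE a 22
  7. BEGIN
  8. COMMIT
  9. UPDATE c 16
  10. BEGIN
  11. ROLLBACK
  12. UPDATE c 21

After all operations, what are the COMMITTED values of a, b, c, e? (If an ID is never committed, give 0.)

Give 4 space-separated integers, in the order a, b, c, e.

Answer: 22 15 21 17

Derivation:
Initial committed: {a=3, b=15, c=18, e=5}
Op 1: UPDATE e=17 (auto-commit; committed e=17)
Op 2: BEGIN: in_txn=True, pending={}
Op 3: UPDATE c=4 (pending; pending now {c=4})
Op 4: ROLLBACK: discarded pending ['c']; in_txn=False
Op 5: UPDATE a=6 (auto-commit; committed a=6)
Op 6: UPDATE a=22 (auto-commit; committed a=22)
Op 7: BEGIN: in_txn=True, pending={}
Op 8: COMMIT: merged [] into committed; committed now {a=22, b=15, c=18, e=17}
Op 9: UPDATE c=16 (auto-commit; committed c=16)
Op 10: BEGIN: in_txn=True, pending={}
Op 11: ROLLBACK: discarded pending []; in_txn=False
Op 12: UPDATE c=21 (auto-commit; committed c=21)
Final committed: {a=22, b=15, c=21, e=17}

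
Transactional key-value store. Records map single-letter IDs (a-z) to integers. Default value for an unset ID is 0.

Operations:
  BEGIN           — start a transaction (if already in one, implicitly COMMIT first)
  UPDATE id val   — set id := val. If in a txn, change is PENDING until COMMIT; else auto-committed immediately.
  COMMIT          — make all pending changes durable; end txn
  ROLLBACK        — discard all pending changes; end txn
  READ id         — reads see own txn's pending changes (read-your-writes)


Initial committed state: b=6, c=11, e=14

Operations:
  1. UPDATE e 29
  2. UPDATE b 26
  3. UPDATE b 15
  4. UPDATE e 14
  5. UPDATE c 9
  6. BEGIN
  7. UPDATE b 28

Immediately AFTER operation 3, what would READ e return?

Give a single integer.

Answer: 29

Derivation:
Initial committed: {b=6, c=11, e=14}
Op 1: UPDATE e=29 (auto-commit; committed e=29)
Op 2: UPDATE b=26 (auto-commit; committed b=26)
Op 3: UPDATE b=15 (auto-commit; committed b=15)
After op 3: visible(e) = 29 (pending={}, committed={b=15, c=11, e=29})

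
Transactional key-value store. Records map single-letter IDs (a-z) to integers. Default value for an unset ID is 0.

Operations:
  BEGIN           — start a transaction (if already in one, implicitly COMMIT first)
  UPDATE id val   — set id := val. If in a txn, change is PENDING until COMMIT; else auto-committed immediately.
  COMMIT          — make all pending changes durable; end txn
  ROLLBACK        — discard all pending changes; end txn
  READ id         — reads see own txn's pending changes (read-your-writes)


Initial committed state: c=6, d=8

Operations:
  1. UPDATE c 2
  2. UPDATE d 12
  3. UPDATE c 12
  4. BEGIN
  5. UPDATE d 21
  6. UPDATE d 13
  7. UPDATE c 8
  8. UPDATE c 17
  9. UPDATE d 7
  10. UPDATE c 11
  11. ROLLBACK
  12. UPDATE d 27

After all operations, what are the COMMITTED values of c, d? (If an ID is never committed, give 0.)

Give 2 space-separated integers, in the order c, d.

Answer: 12 27

Derivation:
Initial committed: {c=6, d=8}
Op 1: UPDATE c=2 (auto-commit; committed c=2)
Op 2: UPDATE d=12 (auto-commit; committed d=12)
Op 3: UPDATE c=12 (auto-commit; committed c=12)
Op 4: BEGIN: in_txn=True, pending={}
Op 5: UPDATE d=21 (pending; pending now {d=21})
Op 6: UPDATE d=13 (pending; pending now {d=13})
Op 7: UPDATE c=8 (pending; pending now {c=8, d=13})
Op 8: UPDATE c=17 (pending; pending now {c=17, d=13})
Op 9: UPDATE d=7 (pending; pending now {c=17, d=7})
Op 10: UPDATE c=11 (pending; pending now {c=11, d=7})
Op 11: ROLLBACK: discarded pending ['c', 'd']; in_txn=False
Op 12: UPDATE d=27 (auto-commit; committed d=27)
Final committed: {c=12, d=27}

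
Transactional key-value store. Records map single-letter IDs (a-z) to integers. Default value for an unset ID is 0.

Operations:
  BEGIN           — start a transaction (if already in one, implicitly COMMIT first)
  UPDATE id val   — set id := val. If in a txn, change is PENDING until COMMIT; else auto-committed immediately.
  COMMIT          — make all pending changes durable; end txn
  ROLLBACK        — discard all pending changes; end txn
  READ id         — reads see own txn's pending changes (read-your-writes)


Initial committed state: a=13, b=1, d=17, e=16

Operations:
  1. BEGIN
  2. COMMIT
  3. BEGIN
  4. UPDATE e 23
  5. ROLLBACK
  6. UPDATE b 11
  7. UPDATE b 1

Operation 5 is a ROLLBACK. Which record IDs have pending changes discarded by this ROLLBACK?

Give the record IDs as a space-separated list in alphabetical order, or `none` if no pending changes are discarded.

Answer: e

Derivation:
Initial committed: {a=13, b=1, d=17, e=16}
Op 1: BEGIN: in_txn=True, pending={}
Op 2: COMMIT: merged [] into committed; committed now {a=13, b=1, d=17, e=16}
Op 3: BEGIN: in_txn=True, pending={}
Op 4: UPDATE e=23 (pending; pending now {e=23})
Op 5: ROLLBACK: discarded pending ['e']; in_txn=False
Op 6: UPDATE b=11 (auto-commit; committed b=11)
Op 7: UPDATE b=1 (auto-commit; committed b=1)
ROLLBACK at op 5 discards: ['e']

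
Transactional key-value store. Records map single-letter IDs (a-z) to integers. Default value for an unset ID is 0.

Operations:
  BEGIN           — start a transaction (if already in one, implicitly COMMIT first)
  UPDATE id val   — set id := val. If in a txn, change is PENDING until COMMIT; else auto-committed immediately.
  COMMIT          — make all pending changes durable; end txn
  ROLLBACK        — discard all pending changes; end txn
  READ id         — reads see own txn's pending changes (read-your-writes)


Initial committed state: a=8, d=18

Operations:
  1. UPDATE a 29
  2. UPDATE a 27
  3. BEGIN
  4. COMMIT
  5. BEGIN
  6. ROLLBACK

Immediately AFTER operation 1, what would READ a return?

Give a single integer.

Initial committed: {a=8, d=18}
Op 1: UPDATE a=29 (auto-commit; committed a=29)
After op 1: visible(a) = 29 (pending={}, committed={a=29, d=18})

Answer: 29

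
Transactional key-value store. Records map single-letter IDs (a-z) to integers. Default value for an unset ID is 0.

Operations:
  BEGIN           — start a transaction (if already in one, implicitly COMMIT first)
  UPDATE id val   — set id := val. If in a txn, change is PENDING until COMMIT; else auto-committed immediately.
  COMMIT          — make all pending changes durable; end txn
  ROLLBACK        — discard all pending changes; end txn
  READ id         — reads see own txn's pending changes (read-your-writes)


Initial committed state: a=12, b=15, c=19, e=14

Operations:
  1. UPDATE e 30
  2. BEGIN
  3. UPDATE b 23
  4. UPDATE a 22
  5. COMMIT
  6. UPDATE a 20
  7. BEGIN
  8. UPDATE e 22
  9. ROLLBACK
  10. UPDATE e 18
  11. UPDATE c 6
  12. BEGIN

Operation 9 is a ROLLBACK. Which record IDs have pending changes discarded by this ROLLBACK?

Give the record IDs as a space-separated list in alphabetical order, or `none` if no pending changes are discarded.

Initial committed: {a=12, b=15, c=19, e=14}
Op 1: UPDATE e=30 (auto-commit; committed e=30)
Op 2: BEGIN: in_txn=True, pending={}
Op 3: UPDATE b=23 (pending; pending now {b=23})
Op 4: UPDATE a=22 (pending; pending now {a=22, b=23})
Op 5: COMMIT: merged ['a', 'b'] into committed; committed now {a=22, b=23, c=19, e=30}
Op 6: UPDATE a=20 (auto-commit; committed a=20)
Op 7: BEGIN: in_txn=True, pending={}
Op 8: UPDATE e=22 (pending; pending now {e=22})
Op 9: ROLLBACK: discarded pending ['e']; in_txn=False
Op 10: UPDATE e=18 (auto-commit; committed e=18)
Op 11: UPDATE c=6 (auto-commit; committed c=6)
Op 12: BEGIN: in_txn=True, pending={}
ROLLBACK at op 9 discards: ['e']

Answer: e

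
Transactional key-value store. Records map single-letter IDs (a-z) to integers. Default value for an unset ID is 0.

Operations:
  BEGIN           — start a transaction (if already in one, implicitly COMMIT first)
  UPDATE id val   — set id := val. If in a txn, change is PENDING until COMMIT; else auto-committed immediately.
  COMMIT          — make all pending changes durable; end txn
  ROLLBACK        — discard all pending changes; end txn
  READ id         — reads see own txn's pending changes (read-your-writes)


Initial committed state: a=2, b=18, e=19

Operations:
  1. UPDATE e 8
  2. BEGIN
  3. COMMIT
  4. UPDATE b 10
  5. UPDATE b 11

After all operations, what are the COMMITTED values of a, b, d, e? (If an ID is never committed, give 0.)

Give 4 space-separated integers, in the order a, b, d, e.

Answer: 2 11 0 8

Derivation:
Initial committed: {a=2, b=18, e=19}
Op 1: UPDATE e=8 (auto-commit; committed e=8)
Op 2: BEGIN: in_txn=True, pending={}
Op 3: COMMIT: merged [] into committed; committed now {a=2, b=18, e=8}
Op 4: UPDATE b=10 (auto-commit; committed b=10)
Op 5: UPDATE b=11 (auto-commit; committed b=11)
Final committed: {a=2, b=11, e=8}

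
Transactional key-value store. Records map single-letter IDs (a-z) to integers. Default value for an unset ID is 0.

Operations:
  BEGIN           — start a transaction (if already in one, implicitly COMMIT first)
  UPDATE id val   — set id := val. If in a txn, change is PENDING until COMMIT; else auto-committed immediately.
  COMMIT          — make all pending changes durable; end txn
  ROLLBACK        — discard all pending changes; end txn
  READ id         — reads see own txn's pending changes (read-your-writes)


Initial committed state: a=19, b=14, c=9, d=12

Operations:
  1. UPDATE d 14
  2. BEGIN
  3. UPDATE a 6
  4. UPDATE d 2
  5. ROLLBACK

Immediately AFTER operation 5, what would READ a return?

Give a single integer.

Initial committed: {a=19, b=14, c=9, d=12}
Op 1: UPDATE d=14 (auto-commit; committed d=14)
Op 2: BEGIN: in_txn=True, pending={}
Op 3: UPDATE a=6 (pending; pending now {a=6})
Op 4: UPDATE d=2 (pending; pending now {a=6, d=2})
Op 5: ROLLBACK: discarded pending ['a', 'd']; in_txn=False
After op 5: visible(a) = 19 (pending={}, committed={a=19, b=14, c=9, d=14})

Answer: 19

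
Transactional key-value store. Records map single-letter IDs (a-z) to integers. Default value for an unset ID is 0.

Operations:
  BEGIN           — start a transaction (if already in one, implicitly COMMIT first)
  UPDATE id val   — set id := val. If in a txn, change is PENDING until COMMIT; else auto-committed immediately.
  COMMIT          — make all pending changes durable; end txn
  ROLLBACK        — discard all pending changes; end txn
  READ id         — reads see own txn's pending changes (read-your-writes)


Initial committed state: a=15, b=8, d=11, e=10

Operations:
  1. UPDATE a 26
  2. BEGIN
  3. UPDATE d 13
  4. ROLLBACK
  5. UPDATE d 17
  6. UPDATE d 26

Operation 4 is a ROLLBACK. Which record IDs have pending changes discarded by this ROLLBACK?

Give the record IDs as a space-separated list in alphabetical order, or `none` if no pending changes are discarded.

Answer: d

Derivation:
Initial committed: {a=15, b=8, d=11, e=10}
Op 1: UPDATE a=26 (auto-commit; committed a=26)
Op 2: BEGIN: in_txn=True, pending={}
Op 3: UPDATE d=13 (pending; pending now {d=13})
Op 4: ROLLBACK: discarded pending ['d']; in_txn=False
Op 5: UPDATE d=17 (auto-commit; committed d=17)
Op 6: UPDATE d=26 (auto-commit; committed d=26)
ROLLBACK at op 4 discards: ['d']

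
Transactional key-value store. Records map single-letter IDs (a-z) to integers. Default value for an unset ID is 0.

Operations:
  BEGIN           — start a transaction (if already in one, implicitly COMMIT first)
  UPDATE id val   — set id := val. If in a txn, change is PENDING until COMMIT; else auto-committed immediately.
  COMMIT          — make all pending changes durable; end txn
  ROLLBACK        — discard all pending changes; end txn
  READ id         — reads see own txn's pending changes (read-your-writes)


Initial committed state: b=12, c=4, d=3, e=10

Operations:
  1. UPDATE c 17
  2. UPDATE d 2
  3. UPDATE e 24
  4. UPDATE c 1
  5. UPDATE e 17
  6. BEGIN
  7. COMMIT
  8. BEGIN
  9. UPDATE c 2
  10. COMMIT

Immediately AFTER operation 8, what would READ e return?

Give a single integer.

Initial committed: {b=12, c=4, d=3, e=10}
Op 1: UPDATE c=17 (auto-commit; committed c=17)
Op 2: UPDATE d=2 (auto-commit; committed d=2)
Op 3: UPDATE e=24 (auto-commit; committed e=24)
Op 4: UPDATE c=1 (auto-commit; committed c=1)
Op 5: UPDATE e=17 (auto-commit; committed e=17)
Op 6: BEGIN: in_txn=True, pending={}
Op 7: COMMIT: merged [] into committed; committed now {b=12, c=1, d=2, e=17}
Op 8: BEGIN: in_txn=True, pending={}
After op 8: visible(e) = 17 (pending={}, committed={b=12, c=1, d=2, e=17})

Answer: 17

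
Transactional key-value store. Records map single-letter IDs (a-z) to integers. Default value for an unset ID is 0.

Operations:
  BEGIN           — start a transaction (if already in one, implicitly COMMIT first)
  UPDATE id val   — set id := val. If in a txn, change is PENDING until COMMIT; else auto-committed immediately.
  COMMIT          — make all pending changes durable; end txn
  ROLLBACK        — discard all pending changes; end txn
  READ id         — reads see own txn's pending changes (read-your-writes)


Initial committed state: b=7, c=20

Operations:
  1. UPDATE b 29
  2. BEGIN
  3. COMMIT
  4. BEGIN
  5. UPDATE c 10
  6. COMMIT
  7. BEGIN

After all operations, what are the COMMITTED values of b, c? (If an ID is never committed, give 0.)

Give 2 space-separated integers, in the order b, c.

Initial committed: {b=7, c=20}
Op 1: UPDATE b=29 (auto-commit; committed b=29)
Op 2: BEGIN: in_txn=True, pending={}
Op 3: COMMIT: merged [] into committed; committed now {b=29, c=20}
Op 4: BEGIN: in_txn=True, pending={}
Op 5: UPDATE c=10 (pending; pending now {c=10})
Op 6: COMMIT: merged ['c'] into committed; committed now {b=29, c=10}
Op 7: BEGIN: in_txn=True, pending={}
Final committed: {b=29, c=10}

Answer: 29 10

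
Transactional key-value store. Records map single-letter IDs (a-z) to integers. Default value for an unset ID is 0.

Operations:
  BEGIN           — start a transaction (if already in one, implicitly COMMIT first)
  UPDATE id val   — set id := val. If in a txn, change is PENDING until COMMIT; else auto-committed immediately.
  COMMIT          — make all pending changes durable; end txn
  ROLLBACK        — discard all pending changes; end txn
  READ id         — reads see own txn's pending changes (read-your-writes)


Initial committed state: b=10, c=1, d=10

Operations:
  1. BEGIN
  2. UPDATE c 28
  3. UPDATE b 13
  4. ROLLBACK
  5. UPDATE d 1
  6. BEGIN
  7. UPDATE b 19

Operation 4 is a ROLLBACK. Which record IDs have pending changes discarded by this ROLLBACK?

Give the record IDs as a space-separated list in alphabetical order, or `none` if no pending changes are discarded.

Initial committed: {b=10, c=1, d=10}
Op 1: BEGIN: in_txn=True, pending={}
Op 2: UPDATE c=28 (pending; pending now {c=28})
Op 3: UPDATE b=13 (pending; pending now {b=13, c=28})
Op 4: ROLLBACK: discarded pending ['b', 'c']; in_txn=False
Op 5: UPDATE d=1 (auto-commit; committed d=1)
Op 6: BEGIN: in_txn=True, pending={}
Op 7: UPDATE b=19 (pending; pending now {b=19})
ROLLBACK at op 4 discards: ['b', 'c']

Answer: b c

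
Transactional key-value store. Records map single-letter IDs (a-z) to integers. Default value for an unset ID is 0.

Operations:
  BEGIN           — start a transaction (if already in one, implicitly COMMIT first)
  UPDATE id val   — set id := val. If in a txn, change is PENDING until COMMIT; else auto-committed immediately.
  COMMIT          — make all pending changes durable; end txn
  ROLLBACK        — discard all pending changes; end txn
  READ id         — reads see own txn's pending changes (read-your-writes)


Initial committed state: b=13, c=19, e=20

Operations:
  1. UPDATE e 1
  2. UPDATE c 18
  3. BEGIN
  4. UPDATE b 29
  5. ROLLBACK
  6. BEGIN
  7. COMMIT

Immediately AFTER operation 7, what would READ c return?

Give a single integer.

Answer: 18

Derivation:
Initial committed: {b=13, c=19, e=20}
Op 1: UPDATE e=1 (auto-commit; committed e=1)
Op 2: UPDATE c=18 (auto-commit; committed c=18)
Op 3: BEGIN: in_txn=True, pending={}
Op 4: UPDATE b=29 (pending; pending now {b=29})
Op 5: ROLLBACK: discarded pending ['b']; in_txn=False
Op 6: BEGIN: in_txn=True, pending={}
Op 7: COMMIT: merged [] into committed; committed now {b=13, c=18, e=1}
After op 7: visible(c) = 18 (pending={}, committed={b=13, c=18, e=1})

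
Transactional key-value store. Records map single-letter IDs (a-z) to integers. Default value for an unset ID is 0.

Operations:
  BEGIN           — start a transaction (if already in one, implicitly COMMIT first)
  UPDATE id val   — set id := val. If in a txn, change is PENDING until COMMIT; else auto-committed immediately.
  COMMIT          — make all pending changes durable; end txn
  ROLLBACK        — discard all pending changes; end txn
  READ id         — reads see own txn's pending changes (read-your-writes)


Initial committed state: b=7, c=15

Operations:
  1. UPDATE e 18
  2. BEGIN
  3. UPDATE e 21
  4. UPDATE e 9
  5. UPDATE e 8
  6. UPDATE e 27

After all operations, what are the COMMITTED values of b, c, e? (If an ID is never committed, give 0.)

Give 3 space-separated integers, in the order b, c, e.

Initial committed: {b=7, c=15}
Op 1: UPDATE e=18 (auto-commit; committed e=18)
Op 2: BEGIN: in_txn=True, pending={}
Op 3: UPDATE e=21 (pending; pending now {e=21})
Op 4: UPDATE e=9 (pending; pending now {e=9})
Op 5: UPDATE e=8 (pending; pending now {e=8})
Op 6: UPDATE e=27 (pending; pending now {e=27})
Final committed: {b=7, c=15, e=18}

Answer: 7 15 18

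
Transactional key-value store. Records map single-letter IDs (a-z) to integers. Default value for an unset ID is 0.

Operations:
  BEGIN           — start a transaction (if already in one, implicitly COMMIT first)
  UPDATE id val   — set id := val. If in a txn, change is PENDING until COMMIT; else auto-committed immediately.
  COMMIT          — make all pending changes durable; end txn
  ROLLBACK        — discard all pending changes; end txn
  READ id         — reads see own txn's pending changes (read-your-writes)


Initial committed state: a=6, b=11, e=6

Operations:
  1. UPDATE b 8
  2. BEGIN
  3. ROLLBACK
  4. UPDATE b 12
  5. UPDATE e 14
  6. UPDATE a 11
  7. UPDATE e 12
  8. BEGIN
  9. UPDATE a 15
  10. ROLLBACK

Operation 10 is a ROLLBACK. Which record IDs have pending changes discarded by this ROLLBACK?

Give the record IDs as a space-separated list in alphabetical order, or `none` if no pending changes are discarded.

Initial committed: {a=6, b=11, e=6}
Op 1: UPDATE b=8 (auto-commit; committed b=8)
Op 2: BEGIN: in_txn=True, pending={}
Op 3: ROLLBACK: discarded pending []; in_txn=False
Op 4: UPDATE b=12 (auto-commit; committed b=12)
Op 5: UPDATE e=14 (auto-commit; committed e=14)
Op 6: UPDATE a=11 (auto-commit; committed a=11)
Op 7: UPDATE e=12 (auto-commit; committed e=12)
Op 8: BEGIN: in_txn=True, pending={}
Op 9: UPDATE a=15 (pending; pending now {a=15})
Op 10: ROLLBACK: discarded pending ['a']; in_txn=False
ROLLBACK at op 10 discards: ['a']

Answer: a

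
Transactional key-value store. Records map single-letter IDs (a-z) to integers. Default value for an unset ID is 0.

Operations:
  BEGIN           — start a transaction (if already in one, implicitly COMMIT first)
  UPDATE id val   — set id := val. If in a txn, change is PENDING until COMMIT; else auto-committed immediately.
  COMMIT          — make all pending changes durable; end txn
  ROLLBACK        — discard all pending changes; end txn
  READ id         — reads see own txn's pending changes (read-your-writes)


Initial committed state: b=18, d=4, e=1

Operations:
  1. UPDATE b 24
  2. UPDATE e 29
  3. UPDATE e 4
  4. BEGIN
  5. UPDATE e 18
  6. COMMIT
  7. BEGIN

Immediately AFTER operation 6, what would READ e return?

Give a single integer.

Initial committed: {b=18, d=4, e=1}
Op 1: UPDATE b=24 (auto-commit; committed b=24)
Op 2: UPDATE e=29 (auto-commit; committed e=29)
Op 3: UPDATE e=4 (auto-commit; committed e=4)
Op 4: BEGIN: in_txn=True, pending={}
Op 5: UPDATE e=18 (pending; pending now {e=18})
Op 6: COMMIT: merged ['e'] into committed; committed now {b=24, d=4, e=18}
After op 6: visible(e) = 18 (pending={}, committed={b=24, d=4, e=18})

Answer: 18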